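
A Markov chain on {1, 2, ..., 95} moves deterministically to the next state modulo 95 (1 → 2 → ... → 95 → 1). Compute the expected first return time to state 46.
E[T_46 | X_0 = 46] = 95

The chain cycles deterministically, so starting at state 46 it returns in exactly 95 steps. Equivalently, the stationary distribution is uniform π_j = 1/95 for every state j, so by Kac's formula E[T_46] = 1/π_46 = 95.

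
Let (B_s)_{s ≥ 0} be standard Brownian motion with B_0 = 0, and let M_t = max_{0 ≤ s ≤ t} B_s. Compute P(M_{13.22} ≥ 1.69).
P(M_{13.22} ≥ 1.69) = 2·P(B_{13.22} ≥ 1.69) = 2(1 − Φ(1.69/√13.22)) ≈ 0.6421

By the reflection principle for Brownian motion, P(M_t ≥ a) = 2 · P(B_t ≥ a) for a ≥ 0. Since B_t ~ N(0, t), P(B_t ≥ 1.69) = 1 − Φ(1.69/√t) = 1 − Φ(1.69/√13.22) = 1 − Φ(0.4648). So
  P(M_{13.22} ≥ 1.69) = 2(1 − Φ(0.4648)) ≈ 0.6421.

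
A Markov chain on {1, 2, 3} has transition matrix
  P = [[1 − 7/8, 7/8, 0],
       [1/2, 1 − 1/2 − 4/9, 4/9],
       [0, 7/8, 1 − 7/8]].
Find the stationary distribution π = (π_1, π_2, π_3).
π = (36/131, 63/131, 32/131)

This is a birth-death chain on three states, which satisfies detailed balance: π_1 · P_{12} = π_2 · P_{21} and π_2 · P_{23} = π_3 · P_{32}.
From π_1 · 7/8 = π_2 · 1/2: π_2/π_1 = (7/8)/(1/2) = 7/4.
From π_2 · 4/9 = π_3 · 7/8: π_3/π_2 = (4/9)/(7/8) = 32/63.
Take π_1 proportional to 1; then unnormalized π = (1, 7/4, 8/9). Normalize by dividing by the sum 131/36:
  π = (36/131, 63/131, 32/131).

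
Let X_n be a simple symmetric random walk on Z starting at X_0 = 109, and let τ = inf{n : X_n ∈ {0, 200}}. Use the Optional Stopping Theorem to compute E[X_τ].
E[X_τ] = 109

X_n is a martingale and τ is a bounded-mean stopping time (indeed τ is finite a.s. with bounded expectation since the walk is in a bounded region). By the OST, E[X_τ] = E[X_0] = 109. Equivalently: E[X_τ] = 200 · P(hit 200 first) + 0 · P(hit 0 first) = 200 · (109/200) = 109.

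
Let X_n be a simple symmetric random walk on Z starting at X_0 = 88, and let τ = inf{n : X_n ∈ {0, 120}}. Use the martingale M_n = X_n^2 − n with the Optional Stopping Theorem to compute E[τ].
E[τ] = 2816

M_n = X_n^2 − n is a martingale (since E[X_{n+1}^2 | F_n] = X_n^2 + 1). By OST (τ has finite mean in a bounded region), E[M_τ] = E[M_0] = X_0^2 − 0 = 88^2 = 7744. Also E[M_τ] = E[X_τ^2] − E[τ]. The walk exits at 0 or 120, with P(hit 120 first) = 88/120, so E[X_τ^2] = 120^2 · 88/120 + 0 = 10560. Thus E[τ] = E[X_τ^2] − E[M_τ] = 10560 − 7744 = 2816 = 88(120 − 88) = 2816.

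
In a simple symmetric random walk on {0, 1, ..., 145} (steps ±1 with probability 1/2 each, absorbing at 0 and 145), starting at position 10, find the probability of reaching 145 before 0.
P(hit 145 before 0) = 10/145 = 2/29

Let u_k = P(hit 145 before 0 | start at k). Then u_0 = 0, u_145 = 1, and u_k = u_{k-1}/2 + u_{k+1}/2 for 1 ≤ k ≤ 144. This harmonic recurrence is solved by u_k = k/145, giving u_10 = 10/145 = 2/29.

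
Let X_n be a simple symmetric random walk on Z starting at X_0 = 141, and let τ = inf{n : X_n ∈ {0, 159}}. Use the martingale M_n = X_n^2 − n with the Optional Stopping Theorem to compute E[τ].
E[τ] = 2538

M_n = X_n^2 − n is a martingale (since E[X_{n+1}^2 | F_n] = X_n^2 + 1). By OST (τ has finite mean in a bounded region), E[M_τ] = E[M_0] = X_0^2 − 0 = 141^2 = 19881. Also E[M_τ] = E[X_τ^2] − E[τ]. The walk exits at 0 or 159, with P(hit 159 first) = 141/159, so E[X_τ^2] = 159^2 · 141/159 + 0 = 22419. Thus E[τ] = E[X_τ^2] − E[M_τ] = 22419 − 19881 = 2538 = 141(159 − 141) = 2538.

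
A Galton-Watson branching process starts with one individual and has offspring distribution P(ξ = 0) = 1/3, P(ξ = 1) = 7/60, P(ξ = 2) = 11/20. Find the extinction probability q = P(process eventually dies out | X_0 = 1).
q = 20/33

The pgf is f(s) = 1/3 + 7/60·s + 11/20·s². The extinction probability q is the smallest fixed point of f in [0, 1]. Setting s = f(s):
  11/20·s² + (7/60 − 1)·s + 1/3 = 0
  11/20·s² − (1/3 + 11/20)·s + 1/3 = 0
which factors as (s − 1)·(11/20·s − 1/3) = 0, giving roots s = 1 and s = (1/3)/(11/20) = 20/33.
Mean offspring μ = 7/60 + 2·11/20 = 73/60 > 1 (supercritical), so q < 1. The extinction probability is the smaller root: q = (1/3)/(11/20) = 20/33.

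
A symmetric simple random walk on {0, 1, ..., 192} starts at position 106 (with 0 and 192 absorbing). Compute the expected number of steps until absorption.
E[τ | X_0 = 106] = 9116

Let v_k = E[τ | X_0 = k]. Boundary: v_0 = v_192 = 0. Recurrence: v_k = 1 + (v_{k-1} + v_{k+1})/2 for 1 ≤ k ≤ 191. The particular solution to v_k − (v_{k-1} + v_{k+1})/2 = 1 is v_k = −k^2. Adding homogeneous solution A + B k and matching boundaries gives v_k = k (192 − k). Substituting k = 106: v_106 = 106 · 86 = 9116.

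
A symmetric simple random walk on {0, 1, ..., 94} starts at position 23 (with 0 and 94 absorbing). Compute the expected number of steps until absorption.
E[τ | X_0 = 23] = 1633

Let v_k = E[τ | X_0 = k]. Boundary: v_0 = v_94 = 0. Recurrence: v_k = 1 + (v_{k-1} + v_{k+1})/2 for 1 ≤ k ≤ 93. The particular solution to v_k − (v_{k-1} + v_{k+1})/2 = 1 is v_k = −k^2. Adding homogeneous solution A + B k and matching boundaries gives v_k = k (94 − k). Substituting k = 23: v_23 = 23 · 71 = 1633.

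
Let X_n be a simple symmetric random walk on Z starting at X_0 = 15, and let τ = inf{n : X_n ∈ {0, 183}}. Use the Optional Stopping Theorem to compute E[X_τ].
E[X_τ] = 15

X_n is a martingale and τ is a bounded-mean stopping time (indeed τ is finite a.s. with bounded expectation since the walk is in a bounded region). By the OST, E[X_τ] = E[X_0] = 15. Equivalently: E[X_τ] = 183 · P(hit 183 first) + 0 · P(hit 0 first) = 183 · (15/183) = 15.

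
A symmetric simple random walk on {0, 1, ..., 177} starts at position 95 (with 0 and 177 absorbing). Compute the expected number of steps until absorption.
E[τ | X_0 = 95] = 7790

Let v_k = E[τ | X_0 = k]. Boundary: v_0 = v_177 = 0. Recurrence: v_k = 1 + (v_{k-1} + v_{k+1})/2 for 1 ≤ k ≤ 176. The particular solution to v_k − (v_{k-1} + v_{k+1})/2 = 1 is v_k = −k^2. Adding homogeneous solution A + B k and matching boundaries gives v_k = k (177 − k). Substituting k = 95: v_95 = 95 · 82 = 7790.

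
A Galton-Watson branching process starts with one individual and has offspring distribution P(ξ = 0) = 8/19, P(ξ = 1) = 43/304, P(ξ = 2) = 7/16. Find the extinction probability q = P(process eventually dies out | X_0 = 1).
q = 128/133

The pgf is f(s) = 8/19 + 43/304·s + 7/16·s². The extinction probability q is the smallest fixed point of f in [0, 1]. Setting s = f(s):
  7/16·s² + (43/304 − 1)·s + 8/19 = 0
  7/16·s² − (8/19 + 7/16)·s + 8/19 = 0
which factors as (s − 1)·(7/16·s − 8/19) = 0, giving roots s = 1 and s = (8/19)/(7/16) = 128/133.
Mean offspring μ = 43/304 + 2·7/16 = 309/304 > 1 (supercritical), so q < 1. The extinction probability is the smaller root: q = (8/19)/(7/16) = 128/133.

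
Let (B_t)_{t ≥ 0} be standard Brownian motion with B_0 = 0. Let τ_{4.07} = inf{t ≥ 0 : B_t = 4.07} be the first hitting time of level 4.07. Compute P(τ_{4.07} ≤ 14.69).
P(τ_{4.07} ≤ 14.69) = 2(1 − Φ(4.07/√14.69)) = 2(1 − Φ(1.0619)) ≈ 0.2883

By the reflection principle for standard BM, P(τ_b ≤ t) = 2 · P(B_t ≥ b). Since B_t ~ N(0, t), P(B_t ≥ 4.07) = 1 − Φ(4.07/√t) = 1 − Φ(4.07/√14.69) = 1 − Φ(1.0619) ≈ 0.14414. Doubling: P(τ_{4.07} ≤ 14.69) ≈ 2 · 0.14414 = 0.28828 ≈ 0.2883.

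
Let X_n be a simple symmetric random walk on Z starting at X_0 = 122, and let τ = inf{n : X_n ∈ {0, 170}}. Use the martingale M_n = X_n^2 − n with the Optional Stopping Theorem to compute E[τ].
E[τ] = 5856

M_n = X_n^2 − n is a martingale (since E[X_{n+1}^2 | F_n] = X_n^2 + 1). By OST (τ has finite mean in a bounded region), E[M_τ] = E[M_0] = X_0^2 − 0 = 122^2 = 14884. Also E[M_τ] = E[X_τ^2] − E[τ]. The walk exits at 0 or 170, with P(hit 170 first) = 122/170, so E[X_τ^2] = 170^2 · 122/170 + 0 = 20740. Thus E[τ] = E[X_τ^2] − E[M_τ] = 20740 − 14884 = 5856 = 122(170 − 122) = 5856.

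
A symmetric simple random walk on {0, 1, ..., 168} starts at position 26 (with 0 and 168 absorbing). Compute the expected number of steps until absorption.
E[τ | X_0 = 26] = 3692

Let v_k = E[τ | X_0 = k]. Boundary: v_0 = v_168 = 0. Recurrence: v_k = 1 + (v_{k-1} + v_{k+1})/2 for 1 ≤ k ≤ 167. The particular solution to v_k − (v_{k-1} + v_{k+1})/2 = 1 is v_k = −k^2. Adding homogeneous solution A + B k and matching boundaries gives v_k = k (168 − k). Substituting k = 26: v_26 = 26 · 142 = 3692.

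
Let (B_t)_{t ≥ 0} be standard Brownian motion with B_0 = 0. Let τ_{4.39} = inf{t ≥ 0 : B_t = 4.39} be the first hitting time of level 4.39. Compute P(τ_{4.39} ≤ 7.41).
P(τ_{4.39} ≤ 7.41) = 2(1 − Φ(4.39/√7.41)) = 2(1 − Φ(1.6127)) ≈ 0.1068

By the reflection principle for standard BM, P(τ_b ≤ t) = 2 · P(B_t ≥ b). Since B_t ~ N(0, t), P(B_t ≥ 4.39) = 1 − Φ(4.39/√t) = 1 − Φ(4.39/√7.41) = 1 − Φ(1.6127) ≈ 0.05340. Doubling: P(τ_{4.39} ≤ 7.41) ≈ 2 · 0.05340 = 0.10680 ≈ 0.1068.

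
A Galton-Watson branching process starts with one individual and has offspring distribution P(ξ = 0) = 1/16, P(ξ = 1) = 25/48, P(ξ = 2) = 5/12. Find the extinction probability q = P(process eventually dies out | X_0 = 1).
q = 3/20

The pgf is f(s) = 1/16 + 25/48·s + 5/12·s². The extinction probability q is the smallest fixed point of f in [0, 1]. Setting s = f(s):
  5/12·s² + (25/48 − 1)·s + 1/16 = 0
  5/12·s² − (1/16 + 5/12)·s + 1/16 = 0
which factors as (s − 1)·(5/12·s − 1/16) = 0, giving roots s = 1 and s = (1/16)/(5/12) = 3/20.
Mean offspring μ = 25/48 + 2·5/12 = 65/48 > 1 (supercritical), so q < 1. The extinction probability is the smaller root: q = (1/16)/(5/12) = 3/20.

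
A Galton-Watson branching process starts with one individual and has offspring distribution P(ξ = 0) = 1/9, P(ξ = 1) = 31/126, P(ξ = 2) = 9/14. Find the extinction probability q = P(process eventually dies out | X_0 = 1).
q = 14/81

The pgf is f(s) = 1/9 + 31/126·s + 9/14·s². The extinction probability q is the smallest fixed point of f in [0, 1]. Setting s = f(s):
  9/14·s² + (31/126 − 1)·s + 1/9 = 0
  9/14·s² − (1/9 + 9/14)·s + 1/9 = 0
which factors as (s − 1)·(9/14·s − 1/9) = 0, giving roots s = 1 and s = (1/9)/(9/14) = 14/81.
Mean offspring μ = 31/126 + 2·9/14 = 193/126 > 1 (supercritical), so q < 1. The extinction probability is the smaller root: q = (1/9)/(9/14) = 14/81.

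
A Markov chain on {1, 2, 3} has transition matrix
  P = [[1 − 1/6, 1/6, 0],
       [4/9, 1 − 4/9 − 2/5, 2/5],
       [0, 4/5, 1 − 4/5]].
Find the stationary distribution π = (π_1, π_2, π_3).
π = (16/25, 6/25, 3/25)

This is a birth-death chain on three states, which satisfies detailed balance: π_1 · P_{12} = π_2 · P_{21} and π_2 · P_{23} = π_3 · P_{32}.
From π_1 · 1/6 = π_2 · 4/9: π_2/π_1 = (1/6)/(4/9) = 3/8.
From π_2 · 2/5 = π_3 · 4/5: π_3/π_2 = (2/5)/(4/5) = 1/2.
Take π_1 proportional to 1; then unnormalized π = (1, 3/8, 3/16). Normalize by dividing by the sum 25/16:
  π = (16/25, 6/25, 3/25).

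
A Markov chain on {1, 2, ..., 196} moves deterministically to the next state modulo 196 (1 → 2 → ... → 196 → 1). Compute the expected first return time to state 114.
E[T_114 | X_0 = 114] = 196

The chain cycles deterministically, so starting at state 114 it returns in exactly 196 steps. Equivalently, the stationary distribution is uniform π_j = 1/196 for every state j, so by Kac's formula E[T_114] = 1/π_114 = 196.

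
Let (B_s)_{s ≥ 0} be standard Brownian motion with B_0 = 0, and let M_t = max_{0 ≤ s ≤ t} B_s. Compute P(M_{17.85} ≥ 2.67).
P(M_{17.85} ≥ 2.67) = 2·P(B_{17.85} ≥ 2.67) = 2(1 − Φ(2.67/√17.85)) ≈ 0.5274

By the reflection principle for Brownian motion, P(M_t ≥ a) = 2 · P(B_t ≥ a) for a ≥ 0. Since B_t ~ N(0, t), P(B_t ≥ 2.67) = 1 − Φ(2.67/√t) = 1 − Φ(2.67/√17.85) = 1 − Φ(0.6320). So
  P(M_{17.85} ≥ 2.67) = 2(1 − Φ(0.6320)) ≈ 0.5274.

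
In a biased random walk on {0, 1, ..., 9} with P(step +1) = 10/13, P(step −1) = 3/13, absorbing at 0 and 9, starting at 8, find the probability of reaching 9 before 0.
P(hit 9 before 0) = (1 − (3/10)^8) / (1 − (3/10)^9) = 142847770/142854331

Let u_k denote P(reach 9 before 0 | start at k). Boundary: u_0 = 0, u_9 = 1. Recurrence: u_k = 10/13·u_{k+1} + 3/13·u_{k-1} for 1 ≤ k ≤ 8. Try u_k = A + B·r^k with r = q/p = (3/13)/(10/13) = 3/10. Substitution satisfies the recurrence; boundary conditions give:
  u_k = (1 − r^k) / (1 − r^N) = (1 − (3/10)^8) / (1 − (3/10)^9) = 142847770/142854331.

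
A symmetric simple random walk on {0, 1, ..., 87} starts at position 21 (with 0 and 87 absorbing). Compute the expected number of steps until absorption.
E[τ | X_0 = 21] = 1386

Let v_k = E[τ | X_0 = k]. Boundary: v_0 = v_87 = 0. Recurrence: v_k = 1 + (v_{k-1} + v_{k+1})/2 for 1 ≤ k ≤ 86. The particular solution to v_k − (v_{k-1} + v_{k+1})/2 = 1 is v_k = −k^2. Adding homogeneous solution A + B k and matching boundaries gives v_k = k (87 − k). Substituting k = 21: v_21 = 21 · 66 = 1386.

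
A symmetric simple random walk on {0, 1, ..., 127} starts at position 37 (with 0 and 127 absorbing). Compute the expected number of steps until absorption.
E[τ | X_0 = 37] = 3330

Let v_k = E[τ | X_0 = k]. Boundary: v_0 = v_127 = 0. Recurrence: v_k = 1 + (v_{k-1} + v_{k+1})/2 for 1 ≤ k ≤ 126. The particular solution to v_k − (v_{k-1} + v_{k+1})/2 = 1 is v_k = −k^2. Adding homogeneous solution A + B k and matching boundaries gives v_k = k (127 − k). Substituting k = 37: v_37 = 37 · 90 = 3330.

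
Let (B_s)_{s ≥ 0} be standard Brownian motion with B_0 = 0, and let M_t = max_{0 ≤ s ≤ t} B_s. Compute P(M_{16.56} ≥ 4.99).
P(M_{16.56} ≥ 4.99) = 2·P(B_{16.56} ≥ 4.99) = 2(1 − Φ(4.99/√16.56)) ≈ 0.2201

By the reflection principle for Brownian motion, P(M_t ≥ a) = 2 · P(B_t ≥ a) for a ≥ 0. Since B_t ~ N(0, t), P(B_t ≥ 4.99) = 1 − Φ(4.99/√t) = 1 − Φ(4.99/√16.56) = 1 − Φ(1.2262). So
  P(M_{16.56} ≥ 4.99) = 2(1 − Φ(1.2262)) ≈ 0.2201.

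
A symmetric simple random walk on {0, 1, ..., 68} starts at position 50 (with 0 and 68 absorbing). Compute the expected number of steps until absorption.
E[τ | X_0 = 50] = 900

Let v_k = E[τ | X_0 = k]. Boundary: v_0 = v_68 = 0. Recurrence: v_k = 1 + (v_{k-1} + v_{k+1})/2 for 1 ≤ k ≤ 67. The particular solution to v_k − (v_{k-1} + v_{k+1})/2 = 1 is v_k = −k^2. Adding homogeneous solution A + B k and matching boundaries gives v_k = k (68 − k). Substituting k = 50: v_50 = 50 · 18 = 900.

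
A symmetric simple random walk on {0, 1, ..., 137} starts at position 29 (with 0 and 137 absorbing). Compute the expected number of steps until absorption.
E[τ | X_0 = 29] = 3132

Let v_k = E[τ | X_0 = k]. Boundary: v_0 = v_137 = 0. Recurrence: v_k = 1 + (v_{k-1} + v_{k+1})/2 for 1 ≤ k ≤ 136. The particular solution to v_k − (v_{k-1} + v_{k+1})/2 = 1 is v_k = −k^2. Adding homogeneous solution A + B k and matching boundaries gives v_k = k (137 − k). Substituting k = 29: v_29 = 29 · 108 = 3132.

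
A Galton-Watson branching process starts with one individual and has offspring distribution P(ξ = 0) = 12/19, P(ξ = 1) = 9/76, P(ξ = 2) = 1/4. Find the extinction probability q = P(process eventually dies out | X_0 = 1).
q = 1

Mean offspring μ = 0·12/19 + 1·9/76 + 2·1/4 = 47/76 ≤ 1. For μ ≤ 1 with offspring not concentrated at 1, the Galton-Watson process goes extinct almost surely, so q = 1.
(Algebraic check: The pgf is f(s) = 12/19 + 9/76·s + 1/4·s². The extinction probability q is the smallest fixed point of f in [0, 1]. Setting s = f(s):
  1/4·s² + (9/76 − 1)·s + 12/19 = 0
  1/4·s² − (12/19 + 1/4)·s + 12/19 = 0
which factors as (s − 1)·(1/4·s − 12/19) = 0, giving roots s = 1 and s = (12/19)/(1/4) = 48/19. Since 48/19 ≥ 1, the smallest root in [0, 1] is s = 1.)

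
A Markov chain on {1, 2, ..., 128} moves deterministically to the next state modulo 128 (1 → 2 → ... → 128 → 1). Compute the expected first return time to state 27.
E[T_27 | X_0 = 27] = 128

The chain cycles deterministically, so starting at state 27 it returns in exactly 128 steps. Equivalently, the stationary distribution is uniform π_j = 1/128 for every state j, so by Kac's formula E[T_27] = 1/π_27 = 128.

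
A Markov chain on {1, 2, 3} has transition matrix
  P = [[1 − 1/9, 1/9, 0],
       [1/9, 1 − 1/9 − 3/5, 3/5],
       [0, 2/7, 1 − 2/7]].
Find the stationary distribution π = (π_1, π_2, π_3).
π = (10/41, 10/41, 21/41)

This is a birth-death chain on three states, which satisfies detailed balance: π_1 · P_{12} = π_2 · P_{21} and π_2 · P_{23} = π_3 · P_{32}.
From π_1 · 1/9 = π_2 · 1/9: π_2/π_1 = (1/9)/(1/9) = 1.
From π_2 · 3/5 = π_3 · 2/7: π_3/π_2 = (3/5)/(2/7) = 21/10.
Take π_1 proportional to 1; then unnormalized π = (1, 1, 21/10). Normalize by dividing by the sum 41/10:
  π = (10/41, 10/41, 21/41).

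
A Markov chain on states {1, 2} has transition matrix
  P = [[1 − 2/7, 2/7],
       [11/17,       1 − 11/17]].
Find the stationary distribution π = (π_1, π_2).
π_1 = 77/111, π_2 = 34/111

Solve πP = π with π_1 + π_2 = 1. From πP = π: π_1 · (1 − 2/7) + π_2 · 11/17 = π_1 ⇒ π_2 · 11/17 = π_1 · 2/7 ⇒ π_2/π_1 = (2/7)/(11/17) = 34/77. Together with π_1 + π_2 = 1:
  π_1 = (11/17)/(2/7 + 11/17) = (11/17)/(111/119) = 77/111,
  π_2 = (2/7)/(2/7 + 11/17) = (2/7)/(111/119) = 34/111.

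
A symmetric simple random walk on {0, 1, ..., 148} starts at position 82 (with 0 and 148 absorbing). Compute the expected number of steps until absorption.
E[τ | X_0 = 82] = 5412

Let v_k = E[τ | X_0 = k]. Boundary: v_0 = v_148 = 0. Recurrence: v_k = 1 + (v_{k-1} + v_{k+1})/2 for 1 ≤ k ≤ 147. The particular solution to v_k − (v_{k-1} + v_{k+1})/2 = 1 is v_k = −k^2. Adding homogeneous solution A + B k and matching boundaries gives v_k = k (148 − k). Substituting k = 82: v_82 = 82 · 66 = 5412.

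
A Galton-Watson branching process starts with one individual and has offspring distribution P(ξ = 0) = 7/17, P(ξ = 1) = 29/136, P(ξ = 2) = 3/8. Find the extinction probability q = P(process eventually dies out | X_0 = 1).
q = 1

Mean offspring μ = 0·7/17 + 1·29/136 + 2·3/8 = 131/136 ≤ 1. For μ ≤ 1 with offspring not concentrated at 1, the Galton-Watson process goes extinct almost surely, so q = 1.
(Algebraic check: The pgf is f(s) = 7/17 + 29/136·s + 3/8·s². The extinction probability q is the smallest fixed point of f in [0, 1]. Setting s = f(s):
  3/8·s² + (29/136 − 1)·s + 7/17 = 0
  3/8·s² − (7/17 + 3/8)·s + 7/17 = 0
which factors as (s − 1)·(3/8·s − 7/17) = 0, giving roots s = 1 and s = (7/17)/(3/8) = 56/51. Since 56/51 ≥ 1, the smallest root in [0, 1] is s = 1.)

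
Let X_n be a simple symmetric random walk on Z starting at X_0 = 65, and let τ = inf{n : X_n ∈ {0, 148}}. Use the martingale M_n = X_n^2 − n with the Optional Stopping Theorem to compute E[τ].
E[τ] = 5395

M_n = X_n^2 − n is a martingale (since E[X_{n+1}^2 | F_n] = X_n^2 + 1). By OST (τ has finite mean in a bounded region), E[M_τ] = E[M_0] = X_0^2 − 0 = 65^2 = 4225. Also E[M_τ] = E[X_τ^2] − E[τ]. The walk exits at 0 or 148, with P(hit 148 first) = 65/148, so E[X_τ^2] = 148^2 · 65/148 + 0 = 9620. Thus E[τ] = E[X_τ^2] − E[M_τ] = 9620 − 4225 = 5395 = 65(148 − 65) = 5395.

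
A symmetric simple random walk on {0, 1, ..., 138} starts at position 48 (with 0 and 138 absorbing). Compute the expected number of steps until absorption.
E[τ | X_0 = 48] = 4320

Let v_k = E[τ | X_0 = k]. Boundary: v_0 = v_138 = 0. Recurrence: v_k = 1 + (v_{k-1} + v_{k+1})/2 for 1 ≤ k ≤ 137. The particular solution to v_k − (v_{k-1} + v_{k+1})/2 = 1 is v_k = −k^2. Adding homogeneous solution A + B k and matching boundaries gives v_k = k (138 − k). Substituting k = 48: v_48 = 48 · 90 = 4320.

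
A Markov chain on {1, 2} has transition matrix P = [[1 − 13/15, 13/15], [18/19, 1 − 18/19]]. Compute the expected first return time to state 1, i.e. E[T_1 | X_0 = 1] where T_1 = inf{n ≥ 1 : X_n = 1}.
E[T_1 | X_0 = 1] = 1/π_1 = 517/270

For an irreducible recurrent Markov chain with stationary distribution π, E[T_i | X_0 = i] = 1/π_i (Kac's formula). Here π_1 = (18/19)/(13/15 + 18/19) = (18/19)/(517/285) = 270/517, so E[T_1 | X_0 = 1] = 1/π_1 = (13/15 + 18/19)/(18/19) = (517/285)/(18/19) = 517/270.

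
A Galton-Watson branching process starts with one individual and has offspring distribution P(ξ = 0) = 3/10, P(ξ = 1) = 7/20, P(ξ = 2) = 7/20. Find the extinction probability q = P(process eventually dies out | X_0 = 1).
q = 6/7

The pgf is f(s) = 3/10 + 7/20·s + 7/20·s². The extinction probability q is the smallest fixed point of f in [0, 1]. Setting s = f(s):
  7/20·s² + (7/20 − 1)·s + 3/10 = 0
  7/20·s² − (3/10 + 7/20)·s + 3/10 = 0
which factors as (s − 1)·(7/20·s − 3/10) = 0, giving roots s = 1 and s = (3/10)/(7/20) = 6/7.
Mean offspring μ = 7/20 + 2·7/20 = 21/20 > 1 (supercritical), so q < 1. The extinction probability is the smaller root: q = (3/10)/(7/20) = 6/7.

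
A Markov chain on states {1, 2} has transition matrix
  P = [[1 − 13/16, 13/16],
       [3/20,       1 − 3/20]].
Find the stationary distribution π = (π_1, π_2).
π_1 = 12/77, π_2 = 65/77

Solve πP = π with π_1 + π_2 = 1. From πP = π: π_1 · (1 − 13/16) + π_2 · 3/20 = π_1 ⇒ π_2 · 3/20 = π_1 · 13/16 ⇒ π_2/π_1 = (13/16)/(3/20) = 65/12. Together with π_1 + π_2 = 1:
  π_1 = (3/20)/(13/16 + 3/20) = (3/20)/(77/80) = 12/77,
  π_2 = (13/16)/(13/16 + 3/20) = (13/16)/(77/80) = 65/77.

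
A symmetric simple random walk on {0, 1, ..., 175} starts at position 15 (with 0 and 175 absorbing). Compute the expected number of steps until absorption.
E[τ | X_0 = 15] = 2400

Let v_k = E[τ | X_0 = k]. Boundary: v_0 = v_175 = 0. Recurrence: v_k = 1 + (v_{k-1} + v_{k+1})/2 for 1 ≤ k ≤ 174. The particular solution to v_k − (v_{k-1} + v_{k+1})/2 = 1 is v_k = −k^2. Adding homogeneous solution A + B k and matching boundaries gives v_k = k (175 − k). Substituting k = 15: v_15 = 15 · 160 = 2400.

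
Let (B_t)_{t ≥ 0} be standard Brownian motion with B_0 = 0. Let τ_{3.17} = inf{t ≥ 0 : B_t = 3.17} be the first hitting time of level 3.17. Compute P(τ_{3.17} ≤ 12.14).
P(τ_{3.17} ≤ 12.14) = 2(1 − Φ(3.17/√12.14)) = 2(1 − Φ(0.9098)) ≈ 0.3629

By the reflection principle for standard BM, P(τ_b ≤ t) = 2 · P(B_t ≥ b). Since B_t ~ N(0, t), P(B_t ≥ 3.17) = 1 − Φ(3.17/√t) = 1 − Φ(3.17/√12.14) = 1 − Φ(0.9098) ≈ 0.18146. Doubling: P(τ_{3.17} ≤ 12.14) ≈ 2 · 0.18146 = 0.36292 ≈ 0.3629.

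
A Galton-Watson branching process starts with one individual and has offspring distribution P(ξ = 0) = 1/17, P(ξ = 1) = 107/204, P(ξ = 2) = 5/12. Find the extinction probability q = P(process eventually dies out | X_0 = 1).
q = 12/85

The pgf is f(s) = 1/17 + 107/204·s + 5/12·s². The extinction probability q is the smallest fixed point of f in [0, 1]. Setting s = f(s):
  5/12·s² + (107/204 − 1)·s + 1/17 = 0
  5/12·s² − (1/17 + 5/12)·s + 1/17 = 0
which factors as (s − 1)·(5/12·s − 1/17) = 0, giving roots s = 1 and s = (1/17)/(5/12) = 12/85.
Mean offspring μ = 107/204 + 2·5/12 = 277/204 > 1 (supercritical), so q < 1. The extinction probability is the smaller root: q = (1/17)/(5/12) = 12/85.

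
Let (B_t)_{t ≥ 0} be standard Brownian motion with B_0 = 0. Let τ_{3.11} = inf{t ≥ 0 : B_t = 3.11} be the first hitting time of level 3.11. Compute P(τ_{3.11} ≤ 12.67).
P(τ_{3.11} ≤ 12.67) = 2(1 − Φ(3.11/√12.67)) = 2(1 − Φ(0.8737)) ≈ 0.3823

By the reflection principle for standard BM, P(τ_b ≤ t) = 2 · P(B_t ≥ b). Since B_t ~ N(0, t), P(B_t ≥ 3.11) = 1 − Φ(3.11/√t) = 1 − Φ(3.11/√12.67) = 1 − Φ(0.8737) ≈ 0.19114. Doubling: P(τ_{3.11} ≤ 12.67) ≈ 2 · 0.19114 = 0.38228 ≈ 0.3823.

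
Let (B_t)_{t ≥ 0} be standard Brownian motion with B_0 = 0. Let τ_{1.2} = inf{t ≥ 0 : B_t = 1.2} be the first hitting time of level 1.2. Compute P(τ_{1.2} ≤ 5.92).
P(τ_{1.2} ≤ 5.92) = 2(1 − Φ(1.2/√5.92)) = 2(1 − Φ(0.4932)) ≈ 0.6219

By the reflection principle for standard BM, P(τ_b ≤ t) = 2 · P(B_t ≥ b). Since B_t ~ N(0, t), P(B_t ≥ 1.2) = 1 − Φ(1.2/√t) = 1 − Φ(1.2/√5.92) = 1 − Φ(0.4932) ≈ 0.31094. Doubling: P(τ_{1.2} ≤ 5.92) ≈ 2 · 0.31094 = 0.62188 ≈ 0.6219.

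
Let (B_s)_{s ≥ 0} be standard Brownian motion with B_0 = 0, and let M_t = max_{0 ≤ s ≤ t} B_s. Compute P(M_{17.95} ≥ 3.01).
P(M_{17.95} ≥ 3.01) = 2·P(B_{17.95} ≥ 3.01) = 2(1 − Φ(3.01/√17.95)) ≈ 0.4774

By the reflection principle for Brownian motion, P(M_t ≥ a) = 2 · P(B_t ≥ a) for a ≥ 0. Since B_t ~ N(0, t), P(B_t ≥ 3.01) = 1 − Φ(3.01/√t) = 1 − Φ(3.01/√17.95) = 1 − Φ(0.7105). So
  P(M_{17.95} ≥ 3.01) = 2(1 − Φ(0.7105)) ≈ 0.4774.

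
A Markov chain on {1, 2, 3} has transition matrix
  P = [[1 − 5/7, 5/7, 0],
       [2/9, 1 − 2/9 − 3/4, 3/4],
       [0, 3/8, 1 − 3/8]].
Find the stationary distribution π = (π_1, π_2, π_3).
π = (14/149, 45/149, 90/149)

This is a birth-death chain on three states, which satisfies detailed balance: π_1 · P_{12} = π_2 · P_{21} and π_2 · P_{23} = π_3 · P_{32}.
From π_1 · 5/7 = π_2 · 2/9: π_2/π_1 = (5/7)/(2/9) = 45/14.
From π_2 · 3/4 = π_3 · 3/8: π_3/π_2 = (3/4)/(3/8) = 2.
Take π_1 proportional to 1; then unnormalized π = (1, 45/14, 45/7). Normalize by dividing by the sum 149/14:
  π = (14/149, 45/149, 90/149).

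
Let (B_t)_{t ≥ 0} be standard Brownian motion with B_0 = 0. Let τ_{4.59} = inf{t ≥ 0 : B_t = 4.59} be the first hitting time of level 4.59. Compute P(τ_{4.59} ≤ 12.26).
P(τ_{4.59} ≤ 12.26) = 2(1 − Φ(4.59/√12.26)) = 2(1 − Φ(1.3109)) ≈ 0.1899

By the reflection principle for standard BM, P(τ_b ≤ t) = 2 · P(B_t ≥ b). Since B_t ~ N(0, t), P(B_t ≥ 4.59) = 1 − Φ(4.59/√t) = 1 − Φ(4.59/√12.26) = 1 − Φ(1.3109) ≈ 0.09495. Doubling: P(τ_{4.59} ≤ 12.26) ≈ 2 · 0.09495 = 0.18990 ≈ 0.1899.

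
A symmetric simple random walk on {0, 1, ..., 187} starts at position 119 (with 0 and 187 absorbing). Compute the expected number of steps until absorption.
E[τ | X_0 = 119] = 8092

Let v_k = E[τ | X_0 = k]. Boundary: v_0 = v_187 = 0. Recurrence: v_k = 1 + (v_{k-1} + v_{k+1})/2 for 1 ≤ k ≤ 186. The particular solution to v_k − (v_{k-1} + v_{k+1})/2 = 1 is v_k = −k^2. Adding homogeneous solution A + B k and matching boundaries gives v_k = k (187 − k). Substituting k = 119: v_119 = 119 · 68 = 8092.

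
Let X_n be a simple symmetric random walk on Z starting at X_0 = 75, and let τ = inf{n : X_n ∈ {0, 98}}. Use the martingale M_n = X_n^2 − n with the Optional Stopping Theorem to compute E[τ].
E[τ] = 1725

M_n = X_n^2 − n is a martingale (since E[X_{n+1}^2 | F_n] = X_n^2 + 1). By OST (τ has finite mean in a bounded region), E[M_τ] = E[M_0] = X_0^2 − 0 = 75^2 = 5625. Also E[M_τ] = E[X_τ^2] − E[τ]. The walk exits at 0 or 98, with P(hit 98 first) = 75/98, so E[X_τ^2] = 98^2 · 75/98 + 0 = 7350. Thus E[τ] = E[X_τ^2] − E[M_τ] = 7350 − 5625 = 1725 = 75(98 − 75) = 1725.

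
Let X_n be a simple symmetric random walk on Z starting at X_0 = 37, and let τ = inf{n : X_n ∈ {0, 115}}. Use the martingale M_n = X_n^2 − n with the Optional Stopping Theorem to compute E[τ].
E[τ] = 2886

M_n = X_n^2 − n is a martingale (since E[X_{n+1}^2 | F_n] = X_n^2 + 1). By OST (τ has finite mean in a bounded region), E[M_τ] = E[M_0] = X_0^2 − 0 = 37^2 = 1369. Also E[M_τ] = E[X_τ^2] − E[τ]. The walk exits at 0 or 115, with P(hit 115 first) = 37/115, so E[X_τ^2] = 115^2 · 37/115 + 0 = 4255. Thus E[τ] = E[X_τ^2] − E[M_τ] = 4255 − 1369 = 2886 = 37(115 − 37) = 2886.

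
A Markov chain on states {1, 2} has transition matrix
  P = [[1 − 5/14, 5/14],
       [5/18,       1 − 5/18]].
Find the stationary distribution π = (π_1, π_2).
π_1 = 7/16, π_2 = 9/16

Solve πP = π with π_1 + π_2 = 1. From πP = π: π_1 · (1 − 5/14) + π_2 · 5/18 = π_1 ⇒ π_2 · 5/18 = π_1 · 5/14 ⇒ π_2/π_1 = (5/14)/(5/18) = 9/7. Together with π_1 + π_2 = 1:
  π_1 = (5/18)/(5/14 + 5/18) = (5/18)/(40/63) = 7/16,
  π_2 = (5/14)/(5/14 + 5/18) = (5/14)/(40/63) = 9/16.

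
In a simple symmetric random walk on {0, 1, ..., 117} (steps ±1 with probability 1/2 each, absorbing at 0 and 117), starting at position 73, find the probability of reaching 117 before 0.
P(hit 117 before 0) = 73/117

Let u_k = P(hit 117 before 0 | start at k). Then u_0 = 0, u_117 = 1, and u_k = u_{k-1}/2 + u_{k+1}/2 for 1 ≤ k ≤ 116. This harmonic recurrence is solved by u_k = k/117, giving u_73 = 73/117.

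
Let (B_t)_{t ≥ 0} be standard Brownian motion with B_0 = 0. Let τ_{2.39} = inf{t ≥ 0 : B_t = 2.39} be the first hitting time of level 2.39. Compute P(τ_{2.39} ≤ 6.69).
P(τ_{2.39} ≤ 6.69) = 2(1 − Φ(2.39/√6.69)) = 2(1 − Φ(0.9240)) ≈ 0.3555

By the reflection principle for standard BM, P(τ_b ≤ t) = 2 · P(B_t ≥ b). Since B_t ~ N(0, t), P(B_t ≥ 2.39) = 1 − Φ(2.39/√t) = 1 − Φ(2.39/√6.69) = 1 − Φ(0.9240) ≈ 0.17774. Doubling: P(τ_{2.39} ≤ 6.69) ≈ 2 · 0.17774 = 0.35548 ≈ 0.3555.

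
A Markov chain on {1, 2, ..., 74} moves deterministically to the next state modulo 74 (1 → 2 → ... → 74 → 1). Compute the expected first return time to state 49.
E[T_49 | X_0 = 49] = 74

The chain cycles deterministically, so starting at state 49 it returns in exactly 74 steps. Equivalently, the stationary distribution is uniform π_j = 1/74 for every state j, so by Kac's formula E[T_49] = 1/π_49 = 74.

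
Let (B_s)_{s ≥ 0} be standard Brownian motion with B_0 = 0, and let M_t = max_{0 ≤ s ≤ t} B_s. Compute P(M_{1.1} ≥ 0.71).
P(M_{1.1} ≥ 0.71) = 2·P(B_{1.1} ≥ 0.71) = 2(1 − Φ(0.71/√1.1)) ≈ 0.4984

By the reflection principle for Brownian motion, P(M_t ≥ a) = 2 · P(B_t ≥ a) for a ≥ 0. Since B_t ~ N(0, t), P(B_t ≥ 0.71) = 1 − Φ(0.71/√t) = 1 − Φ(0.71/√1.1) = 1 − Φ(0.6770). So
  P(M_{1.1} ≥ 0.71) = 2(1 − Φ(0.6770)) ≈ 0.4984.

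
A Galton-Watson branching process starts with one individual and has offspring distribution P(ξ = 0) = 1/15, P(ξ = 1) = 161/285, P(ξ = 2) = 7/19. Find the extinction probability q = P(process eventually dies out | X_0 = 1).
q = 19/105

The pgf is f(s) = 1/15 + 161/285·s + 7/19·s². The extinction probability q is the smallest fixed point of f in [0, 1]. Setting s = f(s):
  7/19·s² + (161/285 − 1)·s + 1/15 = 0
  7/19·s² − (1/15 + 7/19)·s + 1/15 = 0
which factors as (s − 1)·(7/19·s − 1/15) = 0, giving roots s = 1 and s = (1/15)/(7/19) = 19/105.
Mean offspring μ = 161/285 + 2·7/19 = 371/285 > 1 (supercritical), so q < 1. The extinction probability is the smaller root: q = (1/15)/(7/19) = 19/105.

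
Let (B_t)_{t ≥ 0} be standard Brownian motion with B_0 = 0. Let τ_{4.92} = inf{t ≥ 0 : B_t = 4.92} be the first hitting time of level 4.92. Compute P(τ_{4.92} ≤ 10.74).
P(τ_{4.92} ≤ 10.74) = 2(1 − Φ(4.92/√10.74)) = 2(1 − Φ(1.5013)) ≈ 0.1333

By the reflection principle for standard BM, P(τ_b ≤ t) = 2 · P(B_t ≥ b). Since B_t ~ N(0, t), P(B_t ≥ 4.92) = 1 − Φ(4.92/√t) = 1 − Φ(4.92/√10.74) = 1 − Φ(1.5013) ≈ 0.06664. Doubling: P(τ_{4.92} ≤ 10.74) ≈ 2 · 0.06664 = 0.13328 ≈ 0.1333.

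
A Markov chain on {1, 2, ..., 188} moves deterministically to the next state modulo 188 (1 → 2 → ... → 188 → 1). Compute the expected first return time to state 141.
E[T_141 | X_0 = 141] = 188

The chain cycles deterministically, so starting at state 141 it returns in exactly 188 steps. Equivalently, the stationary distribution is uniform π_j = 1/188 for every state j, so by Kac's formula E[T_141] = 1/π_141 = 188.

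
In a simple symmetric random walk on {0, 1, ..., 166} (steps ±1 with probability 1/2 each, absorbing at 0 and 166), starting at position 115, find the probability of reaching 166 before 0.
P(hit 166 before 0) = 115/166

Let u_k = P(hit 166 before 0 | start at k). Then u_0 = 0, u_166 = 1, and u_k = u_{k-1}/2 + u_{k+1}/2 for 1 ≤ k ≤ 165. This harmonic recurrence is solved by u_k = k/166, giving u_115 = 115/166.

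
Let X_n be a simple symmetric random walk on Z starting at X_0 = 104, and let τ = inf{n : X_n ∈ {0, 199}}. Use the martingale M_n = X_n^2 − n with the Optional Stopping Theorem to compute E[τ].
E[τ] = 9880

M_n = X_n^2 − n is a martingale (since E[X_{n+1}^2 | F_n] = X_n^2 + 1). By OST (τ has finite mean in a bounded region), E[M_τ] = E[M_0] = X_0^2 − 0 = 104^2 = 10816. Also E[M_τ] = E[X_τ^2] − E[τ]. The walk exits at 0 or 199, with P(hit 199 first) = 104/199, so E[X_τ^2] = 199^2 · 104/199 + 0 = 20696. Thus E[τ] = E[X_τ^2] − E[M_τ] = 20696 − 10816 = 9880 = 104(199 − 104) = 9880.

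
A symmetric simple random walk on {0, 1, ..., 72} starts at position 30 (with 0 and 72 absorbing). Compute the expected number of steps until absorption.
E[τ | X_0 = 30] = 1260

Let v_k = E[τ | X_0 = k]. Boundary: v_0 = v_72 = 0. Recurrence: v_k = 1 + (v_{k-1} + v_{k+1})/2 for 1 ≤ k ≤ 71. The particular solution to v_k − (v_{k-1} + v_{k+1})/2 = 1 is v_k = −k^2. Adding homogeneous solution A + B k and matching boundaries gives v_k = k (72 − k). Substituting k = 30: v_30 = 30 · 42 = 1260.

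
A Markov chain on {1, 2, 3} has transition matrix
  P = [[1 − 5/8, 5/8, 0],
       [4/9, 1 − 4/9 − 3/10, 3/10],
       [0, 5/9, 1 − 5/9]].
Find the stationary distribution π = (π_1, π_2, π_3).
π = (320/1013, 450/1013, 243/1013)

This is a birth-death chain on three states, which satisfies detailed balance: π_1 · P_{12} = π_2 · P_{21} and π_2 · P_{23} = π_3 · P_{32}.
From π_1 · 5/8 = π_2 · 4/9: π_2/π_1 = (5/8)/(4/9) = 45/32.
From π_2 · 3/10 = π_3 · 5/9: π_3/π_2 = (3/10)/(5/9) = 27/50.
Take π_1 proportional to 1; then unnormalized π = (1, 45/32, 243/320). Normalize by dividing by the sum 1013/320:
  π = (320/1013, 450/1013, 243/1013).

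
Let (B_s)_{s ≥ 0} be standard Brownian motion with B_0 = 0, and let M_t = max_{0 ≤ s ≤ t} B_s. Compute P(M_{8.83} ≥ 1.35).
P(M_{8.83} ≥ 1.35) = 2·P(B_{8.83} ≥ 1.35) = 2(1 − Φ(1.35/√8.83)) ≈ 0.6496

By the reflection principle for Brownian motion, P(M_t ≥ a) = 2 · P(B_t ≥ a) for a ≥ 0. Since B_t ~ N(0, t), P(B_t ≥ 1.35) = 1 − Φ(1.35/√t) = 1 − Φ(1.35/√8.83) = 1 − Φ(0.4543). So
  P(M_{8.83} ≥ 1.35) = 2(1 − Φ(0.4543)) ≈ 0.6496.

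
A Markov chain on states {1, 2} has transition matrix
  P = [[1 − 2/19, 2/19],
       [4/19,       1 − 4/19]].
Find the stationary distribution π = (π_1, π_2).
π_1 = 2/3, π_2 = 1/3

Solve πP = π with π_1 + π_2 = 1. From πP = π: π_1 · (1 − 2/19) + π_2 · 4/19 = π_1 ⇒ π_2 · 4/19 = π_1 · 2/19 ⇒ π_2/π_1 = (2/19)/(4/19) = 1/2. Together with π_1 + π_2 = 1:
  π_1 = (4/19)/(2/19 + 4/19) = (4/19)/(6/19) = 2/3,
  π_2 = (2/19)/(2/19 + 4/19) = (2/19)/(6/19) = 1/3.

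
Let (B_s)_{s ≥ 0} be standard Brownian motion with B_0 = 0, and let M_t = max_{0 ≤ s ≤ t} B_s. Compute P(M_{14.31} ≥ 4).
P(M_{14.31} ≥ 4) = 2·P(B_{14.31} ≥ 4) = 2(1 − Φ(4/√14.31)) ≈ 0.2903

By the reflection principle for Brownian motion, P(M_t ≥ a) = 2 · P(B_t ≥ a) for a ≥ 0. Since B_t ~ N(0, t), P(B_t ≥ 4) = 1 − Φ(4/√t) = 1 − Φ(4/√14.31) = 1 − Φ(1.0574). So
  P(M_{14.31} ≥ 4) = 2(1 − Φ(1.0574)) ≈ 0.2903.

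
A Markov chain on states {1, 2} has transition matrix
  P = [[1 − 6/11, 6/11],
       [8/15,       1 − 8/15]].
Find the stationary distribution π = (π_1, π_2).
π_1 = 44/89, π_2 = 45/89

Solve πP = π with π_1 + π_2 = 1. From πP = π: π_1 · (1 − 6/11) + π_2 · 8/15 = π_1 ⇒ π_2 · 8/15 = π_1 · 6/11 ⇒ π_2/π_1 = (6/11)/(8/15) = 45/44. Together with π_1 + π_2 = 1:
  π_1 = (8/15)/(6/11 + 8/15) = (8/15)/(178/165) = 44/89,
  π_2 = (6/11)/(6/11 + 8/15) = (6/11)/(178/165) = 45/89.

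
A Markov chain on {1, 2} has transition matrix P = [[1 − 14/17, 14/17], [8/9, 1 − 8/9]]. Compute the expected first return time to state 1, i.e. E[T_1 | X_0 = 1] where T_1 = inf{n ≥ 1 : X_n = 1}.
E[T_1 | X_0 = 1] = 1/π_1 = 131/68

For an irreducible recurrent Markov chain with stationary distribution π, E[T_i | X_0 = i] = 1/π_i (Kac's formula). Here π_1 = (8/9)/(14/17 + 8/9) = (8/9)/(262/153) = 68/131, so E[T_1 | X_0 = 1] = 1/π_1 = (14/17 + 8/9)/(8/9) = (262/153)/(8/9) = 131/68.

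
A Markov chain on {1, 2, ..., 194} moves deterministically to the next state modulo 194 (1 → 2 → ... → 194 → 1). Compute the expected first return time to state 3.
E[T_3 | X_0 = 3] = 194

The chain cycles deterministically, so starting at state 3 it returns in exactly 194 steps. Equivalently, the stationary distribution is uniform π_j = 1/194 for every state j, so by Kac's formula E[T_3] = 1/π_3 = 194.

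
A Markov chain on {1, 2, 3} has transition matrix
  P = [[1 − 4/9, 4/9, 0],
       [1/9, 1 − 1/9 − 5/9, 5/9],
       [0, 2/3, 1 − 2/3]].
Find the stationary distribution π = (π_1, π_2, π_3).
π = (3/25, 12/25, 2/5)

This is a birth-death chain on three states, which satisfies detailed balance: π_1 · P_{12} = π_2 · P_{21} and π_2 · P_{23} = π_3 · P_{32}.
From π_1 · 4/9 = π_2 · 1/9: π_2/π_1 = (4/9)/(1/9) = 4.
From π_2 · 5/9 = π_3 · 2/3: π_3/π_2 = (5/9)/(2/3) = 5/6.
Take π_1 proportional to 1; then unnormalized π = (1, 4, 10/3). Normalize by dividing by the sum 25/3:
  π = (3/25, 12/25, 2/5).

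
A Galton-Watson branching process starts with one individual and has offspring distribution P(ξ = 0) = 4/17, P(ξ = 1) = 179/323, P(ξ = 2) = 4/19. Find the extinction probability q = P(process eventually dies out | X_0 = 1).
q = 1

Mean offspring μ = 0·4/17 + 1·179/323 + 2·4/19 = 315/323 ≤ 1. For μ ≤ 1 with offspring not concentrated at 1, the Galton-Watson process goes extinct almost surely, so q = 1.
(Algebraic check: The pgf is f(s) = 4/17 + 179/323·s + 4/19·s². The extinction probability q is the smallest fixed point of f in [0, 1]. Setting s = f(s):
  4/19·s² + (179/323 − 1)·s + 4/17 = 0
  4/19·s² − (4/17 + 4/19)·s + 4/17 = 0
which factors as (s − 1)·(4/19·s − 4/17) = 0, giving roots s = 1 and s = (4/17)/(4/19) = 19/17. Since 19/17 ≥ 1, the smallest root in [0, 1] is s = 1.)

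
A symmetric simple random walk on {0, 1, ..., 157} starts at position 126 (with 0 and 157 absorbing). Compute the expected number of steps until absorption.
E[τ | X_0 = 126] = 3906

Let v_k = E[τ | X_0 = k]. Boundary: v_0 = v_157 = 0. Recurrence: v_k = 1 + (v_{k-1} + v_{k+1})/2 for 1 ≤ k ≤ 156. The particular solution to v_k − (v_{k-1} + v_{k+1})/2 = 1 is v_k = −k^2. Adding homogeneous solution A + B k and matching boundaries gives v_k = k (157 − k). Substituting k = 126: v_126 = 126 · 31 = 3906.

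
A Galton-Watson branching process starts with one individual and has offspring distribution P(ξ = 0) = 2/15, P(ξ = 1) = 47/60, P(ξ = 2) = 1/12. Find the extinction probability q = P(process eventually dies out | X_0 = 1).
q = 1

Mean offspring μ = 0·2/15 + 1·47/60 + 2·1/12 = 19/20 ≤ 1. For μ ≤ 1 with offspring not concentrated at 1, the Galton-Watson process goes extinct almost surely, so q = 1.
(Algebraic check: The pgf is f(s) = 2/15 + 47/60·s + 1/12·s². The extinction probability q is the smallest fixed point of f in [0, 1]. Setting s = f(s):
  1/12·s² + (47/60 − 1)·s + 2/15 = 0
  1/12·s² − (2/15 + 1/12)·s + 2/15 = 0
which factors as (s − 1)·(1/12·s − 2/15) = 0, giving roots s = 1 and s = (2/15)/(1/12) = 8/5. Since 8/5 ≥ 1, the smallest root in [0, 1] is s = 1.)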